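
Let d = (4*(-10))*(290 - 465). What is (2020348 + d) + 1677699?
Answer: 3705047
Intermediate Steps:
d = 7000 (d = -40*(-175) = 7000)
(2020348 + d) + 1677699 = (2020348 + 7000) + 1677699 = 2027348 + 1677699 = 3705047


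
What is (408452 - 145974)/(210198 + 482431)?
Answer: 262478/692629 ≈ 0.37896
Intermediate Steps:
(408452 - 145974)/(210198 + 482431) = 262478/692629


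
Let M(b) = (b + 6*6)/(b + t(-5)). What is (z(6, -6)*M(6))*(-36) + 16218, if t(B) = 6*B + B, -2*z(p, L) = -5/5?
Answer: 471078/29 ≈ 16244.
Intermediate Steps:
z(p, L) = 1/2 (z(p, L) = -(-5)/(2*5) = -1/2*(-1) = 1/2)
t(B) = 7*B
M(b) = (36 + b)/(-35 + b) (M(b) = (b + 6*6)/(b + 7*(-5)) = (b + 36)/(b - 35) = (36 + b)/(-35 + b))
(z(6, -6)*M(6))*(-36) + 16218 = (((36 + 6)/(-35 + 6))/2)*(-36) + 16218 = ((42/(-29))/2)*(-36) + 16218 = ((-1/29*42)/2)*(-36) + 16218 = ((1/2)*(-42/29))*(-36) + 16218 = -21/29*(-36) + 16218 = 756/29 + 16218 = 471078/29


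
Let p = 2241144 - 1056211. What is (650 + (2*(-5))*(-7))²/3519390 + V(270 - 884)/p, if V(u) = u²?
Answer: 64702173988/139008045029 ≈ 0.46546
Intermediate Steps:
p = 1184933
(650 + (2*(-5))*(-7))²/3519390 + V(270 - 884)/p = (650 + (2*(-5))*(-7))²/3519390 + (270 - 884)²/1184933 = (650 - 10*(-7))²*(1/3519390) + (-614)²*(1/1184933) = (650 + 70)²*(1/3519390) + 376996*(1/1184933) = 720²*(1/3519390) + 376996/1184933 = 518400*(1/3519390) + 376996/1184933 = 17280/117313 + 376996/1184933 = 64702173988/139008045029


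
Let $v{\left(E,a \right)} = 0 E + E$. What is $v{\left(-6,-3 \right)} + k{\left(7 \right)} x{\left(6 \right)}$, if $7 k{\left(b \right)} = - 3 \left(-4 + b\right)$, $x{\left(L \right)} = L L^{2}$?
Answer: $- \frac{1986}{7} \approx -283.71$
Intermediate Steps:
$v{\left(E,a \right)} = E$ ($v{\left(E,a \right)} = 0 + E = E$)
$x{\left(L \right)} = L^{3}$
$k{\left(b \right)} = \frac{12}{7} - \frac{3 b}{7}$ ($k{\left(b \right)} = \frac{\left(-3\right) \left(-4 + b\right)}{7} = \frac{12 - 3 b}{7} = \frac{12}{7} - \frac{3 b}{7}$)
$v{\left(-6,-3 \right)} + k{\left(7 \right)} x{\left(6 \right)} = -6 + \left(\frac{12}{7} - 3\right) 6^{3} = -6 + \left(\frac{12}{7} - 3\right) 216 = -6 - \frac{1944}{7} = - \frac{1986}{7}$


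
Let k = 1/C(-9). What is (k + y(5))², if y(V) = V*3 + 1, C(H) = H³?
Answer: 136025569/531441 ≈ 255.96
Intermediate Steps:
y(V) = 1 + 3*V (y(V) = 3*V + 1 = 1 + 3*V)
k = -1/729 (k = 1/((-9)³) = 1/(-729) = -1/729 ≈ -0.0013717)
(k + y(5))² = (-1/729 + (1 + 3*5))² = (-1/729 + (1 + 15))² = (-1/729 + 16)² = (11663/729)² = 136025569/531441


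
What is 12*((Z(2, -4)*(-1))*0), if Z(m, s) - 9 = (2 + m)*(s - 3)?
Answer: 0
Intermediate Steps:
Z(m, s) = 9 + (-3 + s)*(2 + m) (Z(m, s) = 9 + (2 + m)*(s - 3) = 9 + (2 + m)*(-3 + s) = 9 + (-3 + s)*(2 + m))
12*((Z(2, -4)*(-1))*0) = 12*(((3 - 3*2 + 2*(-4) + 2*(-4))*(-1))*0) = 12*(((3 - 6 - 8 - 8)*(-1))*0) = 12*(-19*(-1)*0) = 12*(19*0) = 12*0 = 0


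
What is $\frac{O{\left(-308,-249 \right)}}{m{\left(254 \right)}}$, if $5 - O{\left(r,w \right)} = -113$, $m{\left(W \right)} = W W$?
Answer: $\frac{59}{32258} \approx 0.001829$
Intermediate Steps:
$m{\left(W \right)} = W^{2}$
$O{\left(r,w \right)} = 118$ ($O{\left(r,w \right)} = 5 - -113 = 5 + 113 = 118$)
$\frac{O{\left(-308,-249 \right)}}{m{\left(254 \right)}} = \frac{118}{254^{2}} = \frac{118}{64516} = 118 \cdot \frac{1}{64516} = \frac{59}{32258}$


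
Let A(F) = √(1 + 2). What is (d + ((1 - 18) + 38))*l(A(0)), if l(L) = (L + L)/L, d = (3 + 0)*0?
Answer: 42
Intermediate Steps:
A(F) = √3
d = 0 (d = 3*0 = 0)
l(L) = 2 (l(L) = (2*L)/L = 2)
(d + ((1 - 18) + 38))*l(A(0)) = (0 + ((1 - 18) + 38))*2 = (0 + (-17 + 38))*2 = (0 + 21)*2 = 21*2 = 42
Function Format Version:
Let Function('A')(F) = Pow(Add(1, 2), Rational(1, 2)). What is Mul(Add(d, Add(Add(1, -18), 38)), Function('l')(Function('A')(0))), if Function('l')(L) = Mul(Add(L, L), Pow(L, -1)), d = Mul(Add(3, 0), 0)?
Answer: 42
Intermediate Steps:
Function('A')(F) = Pow(3, Rational(1, 2))
d = 0 (d = Mul(3, 0) = 0)
Function('l')(L) = 2 (Function('l')(L) = Mul(Mul(2, L), Pow(L, -1)) = 2)
Mul(Add(d, Add(Add(1, -18), 38)), Function('l')(Function('A')(0))) = Mul(Add(0, Add(Add(1, -18), 38)), 2) = Mul(Add(0, Add(-17, 38)), 2) = Mul(Add(0, 21), 2) = Mul(21, 2) = 42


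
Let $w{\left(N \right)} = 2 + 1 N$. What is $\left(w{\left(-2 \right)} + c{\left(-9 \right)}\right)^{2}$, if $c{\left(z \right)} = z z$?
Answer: $6561$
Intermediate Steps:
$c{\left(z \right)} = z^{2}$
$w{\left(N \right)} = 2 + N$
$\left(w{\left(-2 \right)} + c{\left(-9 \right)}\right)^{2} = \left(\left(2 - 2\right) + \left(-9\right)^{2}\right)^{2} = \left(0 + 81\right)^{2} = 81^{2} = 6561$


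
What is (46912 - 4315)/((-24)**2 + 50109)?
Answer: 14199/16895 ≈ 0.84043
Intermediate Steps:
(46912 - 4315)/((-24)**2 + 50109) = 42597/(576 + 50109) = 42597/50685 = 42597*(1/50685) = 14199/16895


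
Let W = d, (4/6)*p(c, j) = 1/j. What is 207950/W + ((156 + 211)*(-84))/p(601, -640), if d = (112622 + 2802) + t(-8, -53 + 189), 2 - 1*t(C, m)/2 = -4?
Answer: 759181119015/57718 ≈ 1.3153e+7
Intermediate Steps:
t(C, m) = 12 (t(C, m) = 4 - 2*(-4) = 4 + 8 = 12)
p(c, j) = 3/(2*j)
d = 115436 (d = (112622 + 2802) + 12 = 115424 + 12 = 115436)
W = 115436
207950/W + ((156 + 211)*(-84))/p(601, -640) = 207950/115436 + ((156 + 211)*(-84))/(((3/2)/(-640))) = 207950*(1/115436) + (367*(-84))/(((3/2)*(-1/640))) = 103975/57718 - 30828/(-3/1280) = 103975/57718 - 30828*(-1280/3) = 103975/57718 + 13153280 = 759181119015/57718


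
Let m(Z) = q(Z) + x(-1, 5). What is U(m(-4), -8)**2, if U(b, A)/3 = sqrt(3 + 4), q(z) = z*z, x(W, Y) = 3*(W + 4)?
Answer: 63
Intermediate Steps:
x(W, Y) = 12 + 3*W (x(W, Y) = 3*(4 + W) = 12 + 3*W)
q(z) = z**2
m(Z) = 9 + Z**2 (m(Z) = Z**2 + (12 + 3*(-1)) = Z**2 + (12 - 3) = Z**2 + 9 = 9 + Z**2)
U(b, A) = 3*sqrt(7) (U(b, A) = 3*sqrt(3 + 4) = 3*sqrt(7))
U(m(-4), -8)**2 = (3*sqrt(7))**2 = 63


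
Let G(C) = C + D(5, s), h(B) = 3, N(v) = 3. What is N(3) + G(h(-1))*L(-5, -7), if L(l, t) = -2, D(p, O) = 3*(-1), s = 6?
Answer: 3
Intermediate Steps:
D(p, O) = -3
G(C) = -3 + C (G(C) = C - 3 = -3 + C)
N(3) + G(h(-1))*L(-5, -7) = 3 + (-3 + 3)*(-2) = 3 + 0*(-2) = 3 + 0 = 3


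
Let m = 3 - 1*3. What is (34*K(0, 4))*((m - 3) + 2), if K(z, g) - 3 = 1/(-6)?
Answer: -289/3 ≈ -96.333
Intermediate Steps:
m = 0 (m = 3 - 3 = 0)
K(z, g) = 17/6 (K(z, g) = 3 + 1/(-6) = 3 + 1*(-⅙) = 3 - ⅙ = 17/6)
(34*K(0, 4))*((m - 3) + 2) = (34*(17/6))*((0 - 3) + 2) = 289*(-3 + 2)/3 = (289/3)*(-1) = -289/3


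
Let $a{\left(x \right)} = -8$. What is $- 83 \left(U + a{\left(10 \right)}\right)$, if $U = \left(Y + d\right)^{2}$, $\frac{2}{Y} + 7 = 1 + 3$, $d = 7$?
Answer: $- \frac{23987}{9} \approx -2665.2$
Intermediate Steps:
$Y = - \frac{2}{3}$ ($Y = \frac{2}{-7 + \left(1 + 3\right)} = \frac{2}{-7 + 4} = \frac{2}{-3} = 2 \left(- \frac{1}{3}\right) = - \frac{2}{3} \approx -0.66667$)
$U = \frac{361}{9}$ ($U = \left(- \frac{2}{3} + 7\right)^{2} = \left(\frac{19}{3}\right)^{2} = \frac{361}{9} \approx 40.111$)
$- 83 \left(U + a{\left(10 \right)}\right) = - 83 \left(\frac{361}{9} - 8\right) = \left(-83\right) \frac{289}{9} = - \frac{23987}{9}$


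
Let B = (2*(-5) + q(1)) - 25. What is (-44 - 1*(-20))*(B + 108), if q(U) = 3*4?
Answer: -2040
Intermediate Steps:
q(U) = 12
B = -23 (B = (2*(-5) + 12) - 25 = (-10 + 12) - 25 = 2 - 25 = -23)
(-44 - 1*(-20))*(B + 108) = (-44 - 1*(-20))*(-23 + 108) = (-44 + 20)*85 = -24*85 = -2040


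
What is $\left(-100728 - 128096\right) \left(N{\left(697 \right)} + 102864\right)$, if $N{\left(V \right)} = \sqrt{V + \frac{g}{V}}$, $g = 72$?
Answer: $-23537751936 - \frac{228824 \sqrt{338659057}}{697} \approx -2.3544 \cdot 10^{10}$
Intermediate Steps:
$N{\left(V \right)} = \sqrt{V + \frac{72}{V}}$
$\left(-100728 - 128096\right) \left(N{\left(697 \right)} + 102864\right) = \left(-100728 - 128096\right) \left(\sqrt{697 + \frac{72}{697}} + 102864\right) = - 228824 \left(\sqrt{697 + 72 \cdot \frac{1}{697}} + 102864\right) = - 228824 \left(\sqrt{697 + \frac{72}{697}} + 102864\right) = - 228824 \left(\sqrt{\frac{485881}{697}} + 102864\right) = - 228824 \left(\frac{\sqrt{338659057}}{697} + 102864\right) = - 228824 \left(102864 + \frac{\sqrt{338659057}}{697}\right) = -23537751936 - \frac{228824 \sqrt{338659057}}{697}$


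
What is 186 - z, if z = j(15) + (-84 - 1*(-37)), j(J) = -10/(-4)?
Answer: 461/2 ≈ 230.50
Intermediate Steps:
j(J) = 5/2 (j(J) = -10*(-1/4) = 5/2)
z = -89/2 (z = 5/2 + (-84 - 1*(-37)) = 5/2 + (-84 + 37) = 5/2 - 47 = -89/2 ≈ -44.500)
186 - z = 186 - 1*(-89/2) = 186 + 89/2 = 461/2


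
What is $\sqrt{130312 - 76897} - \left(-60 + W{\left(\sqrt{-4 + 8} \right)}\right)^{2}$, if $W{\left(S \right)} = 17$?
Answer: $-1849 + 3 \sqrt{5935} \approx -1617.9$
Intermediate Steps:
$\sqrt{130312 - 76897} - \left(-60 + W{\left(\sqrt{-4 + 8} \right)}\right)^{2} = \sqrt{130312 - 76897} - \left(-60 + 17\right)^{2} = \sqrt{53415} - \left(-43\right)^{2} = 3 \sqrt{5935} - 1849 = -1849 + 3 \sqrt{5935}$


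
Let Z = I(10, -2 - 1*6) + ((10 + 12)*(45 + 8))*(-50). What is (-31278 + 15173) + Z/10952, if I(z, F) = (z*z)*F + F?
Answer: -44110267/2738 ≈ -16110.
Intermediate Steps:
I(z, F) = F + F*z² (I(z, F) = z²*F + F = F*z² + F = F + F*z²)
Z = -59108 (Z = (-2 - 1*6)*(1 + 10²) + ((10 + 12)*(45 + 8))*(-50) = (-2 - 6)*(1 + 100) + (22*53)*(-50) = -8*101 + 1166*(-50) = -808 - 58300 = -59108)
(-31278 + 15173) + Z/10952 = (-31278 + 15173) - 59108/10952 = -16105 - 59108*1/10952 = -16105 - 14777/2738 = -44110267/2738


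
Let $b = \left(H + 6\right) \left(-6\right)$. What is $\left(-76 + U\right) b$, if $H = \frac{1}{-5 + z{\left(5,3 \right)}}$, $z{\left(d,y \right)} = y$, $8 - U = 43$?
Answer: $3663$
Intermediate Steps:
$U = -35$ ($U = 8 - 43 = -35$)
$H = - \frac{1}{2}$ ($H = \frac{1}{-5 + 3} = \frac{1}{-2} = - \frac{1}{2} \approx -0.5$)
$b = -33$ ($b = \left(- \frac{1}{2} + 6\right) \left(-6\right) = \frac{11}{2} \left(-6\right) = -33$)
$\left(-76 + U\right) b = \left(-76 - 35\right) \left(-33\right) = \left(-111\right) \left(-33\right) = 3663$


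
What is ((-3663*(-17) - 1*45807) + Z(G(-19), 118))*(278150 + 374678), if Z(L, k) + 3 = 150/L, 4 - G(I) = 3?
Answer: 10844125908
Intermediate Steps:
G(I) = 1 (G(I) = 4 - 1*3 = 4 - 3 = 1)
Z(L, k) = -3 + 150/L
((-3663*(-17) - 1*45807) + Z(G(-19), 118))*(278150 + 374678) = ((-3663*(-17) - 1*45807) + (-3 + 150/1))*(278150 + 374678) = ((62271 - 45807) + (-3 + 150*1))*652828 = (16464 + (-3 + 150))*652828 = (16464 + 147)*652828 = 16611*652828 = 10844125908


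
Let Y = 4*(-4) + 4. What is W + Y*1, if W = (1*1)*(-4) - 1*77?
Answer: -93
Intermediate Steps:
Y = -12 (Y = -16 + 4 = -12)
W = -81 (W = 1*(-4) - 77 = -4 - 77 = -81)
W + Y*1 = -81 - 12*1 = -81 - 12 = -93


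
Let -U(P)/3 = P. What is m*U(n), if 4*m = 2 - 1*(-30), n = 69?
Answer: -1656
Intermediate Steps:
U(P) = -3*P
m = 8 (m = (2 - 1*(-30))/4 = (2 + 30)/4 = (1/4)*32 = 8)
m*U(n) = 8*(-3*69) = 8*(-207) = -1656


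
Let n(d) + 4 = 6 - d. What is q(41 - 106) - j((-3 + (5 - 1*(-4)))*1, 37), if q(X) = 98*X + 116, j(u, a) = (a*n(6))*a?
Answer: -778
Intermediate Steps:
n(d) = 2 - d (n(d) = -4 + (6 - d) = 2 - d)
j(u, a) = -4*a² (j(u, a) = (a*(2 - 1*6))*a = (a*(2 - 6))*a = (a*(-4))*a = (-4*a)*a = -4*a²)
q(X) = 116 + 98*X
q(41 - 106) - j((-3 + (5 - 1*(-4)))*1, 37) = (116 + 98*(41 - 106)) - (-4)*37² = (116 + 98*(-65)) - (-4)*1369 = (116 - 6370) - 1*(-5476) = -6254 + 5476 = -778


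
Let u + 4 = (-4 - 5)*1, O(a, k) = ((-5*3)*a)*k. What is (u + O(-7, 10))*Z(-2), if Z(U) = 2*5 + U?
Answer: 8296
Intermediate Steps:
O(a, k) = -15*a*k (O(a, k) = (-15*a)*k = -15*a*k)
u = -13 (u = -4 + (-4 - 5)*1 = -4 - 9*1 = -4 - 9 = -13)
Z(U) = 10 + U
(u + O(-7, 10))*Z(-2) = (-13 - 15*(-7)*10)*(10 - 2) = (-13 + 1050)*8 = 1037*8 = 8296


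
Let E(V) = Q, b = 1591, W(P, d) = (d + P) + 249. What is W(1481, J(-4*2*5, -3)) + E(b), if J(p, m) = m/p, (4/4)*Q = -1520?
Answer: 8403/40 ≈ 210.07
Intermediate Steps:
Q = -1520
W(P, d) = 249 + P + d (W(P, d) = (P + d) + 249 = 249 + P + d)
E(V) = -1520
W(1481, J(-4*2*5, -3)) + E(b) = (249 + 1481 - 3/(-4*2*5)) - 1520 = (249 + 1481 - 3/((-8*5))) - 1520 = (249 + 1481 - 3/(-40)) - 1520 = (249 + 1481 - 3*(-1/40)) - 1520 = (249 + 1481 + 3/40) - 1520 = 69203/40 - 1520 = 8403/40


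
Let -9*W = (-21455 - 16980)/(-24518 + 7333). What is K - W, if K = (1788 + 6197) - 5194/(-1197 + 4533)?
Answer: 137309499085/17198748 ≈ 7983.7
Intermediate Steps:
K = 13316383/1668 (K = 7985 - 5194/3336 = 7985 - 5194*1/3336 = 7985 - 2597/1668 = 13316383/1668 ≈ 7983.4)
W = -7687/30933 (W = -(-21455 - 16980)/(9*(-24518 + 7333)) = -(-38435)/(9*(-17185)) = -(-38435)*(-1)/(9*17185) = -1/9*7687/3437 = -7687/30933 ≈ -0.24850)
K - W = 13316383/1668 - 1*(-7687/30933) = 13316383/1668 + 7687/30933 = 137309499085/17198748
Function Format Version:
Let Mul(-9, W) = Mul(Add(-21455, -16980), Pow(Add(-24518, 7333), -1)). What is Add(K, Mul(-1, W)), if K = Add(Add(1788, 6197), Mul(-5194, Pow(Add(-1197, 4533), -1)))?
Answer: Rational(137309499085, 17198748) ≈ 7983.7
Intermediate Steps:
K = Rational(13316383, 1668) (K = Add(7985, Mul(-5194, Pow(3336, -1))) = Add(7985, Mul(-5194, Rational(1, 3336))) = Add(7985, Rational(-2597, 1668)) = Rational(13316383, 1668) ≈ 7983.4)
W = Rational(-7687, 30933) (W = Mul(Rational(-1, 9), Mul(Add(-21455, -16980), Pow(Add(-24518, 7333), -1))) = Mul(Rational(-1, 9), Mul(-38435, Pow(-17185, -1))) = Mul(Rational(-1, 9), Mul(-38435, Rational(-1, 17185))) = Mul(Rational(-1, 9), Rational(7687, 3437)) = Rational(-7687, 30933) ≈ -0.24850)
Add(K, Mul(-1, W)) = Add(Rational(13316383, 1668), Mul(-1, Rational(-7687, 30933))) = Add(Rational(13316383, 1668), Rational(7687, 30933)) = Rational(137309499085, 17198748)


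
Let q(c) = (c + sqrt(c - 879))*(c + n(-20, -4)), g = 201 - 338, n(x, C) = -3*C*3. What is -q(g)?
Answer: -13837 + 202*I*sqrt(254) ≈ -13837.0 + 3219.4*I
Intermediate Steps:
n(x, C) = -9*C
g = -137
q(c) = (36 + c)*(c + sqrt(-879 + c)) (q(c) = (c + sqrt(c - 879))*(c - 9*(-4)) = (c + sqrt(-879 + c))*(c + 36) = (c + sqrt(-879 + c))*(36 + c) = (36 + c)*(c + sqrt(-879 + c)))
-q(g) = -((-137)**2 + 36*(-137) + 36*sqrt(-879 - 137) - 137*sqrt(-879 - 137)) = -(18769 - 4932 + 36*sqrt(-1016) - 274*I*sqrt(254)) = -(18769 - 4932 + 36*(2*I*sqrt(254)) - 274*I*sqrt(254)) = -(18769 - 4932 + 72*I*sqrt(254) - 274*I*sqrt(254)) = -(13837 - 202*I*sqrt(254)) = -13837 + 202*I*sqrt(254)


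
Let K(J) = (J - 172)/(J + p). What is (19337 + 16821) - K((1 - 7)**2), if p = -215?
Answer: 6472146/179 ≈ 36157.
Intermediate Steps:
K(J) = (-172 + J)/(-215 + J) (K(J) = (J - 172)/(J - 215) = (-172 + J)/(-215 + J))
(19337 + 16821) - K((1 - 7)**2) = (19337 + 16821) - (-172 + (1 - 7)**2)/(-215 + (1 - 7)**2) = 36158 - (-172 + (-6)**2)/(-215 + (-6)**2) = 36158 - (-172 + 36)/(-215 + 36) = 36158 - (-136)/(-179) = 36158 - (-1)*(-136)/179 = 36158 - 1*136/179 = 36158 - 136/179 = 6472146/179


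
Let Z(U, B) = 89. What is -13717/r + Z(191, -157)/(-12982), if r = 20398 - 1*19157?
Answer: -178184543/16110662 ≈ -11.060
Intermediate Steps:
r = 1241 (r = 20398 - 19157 = 1241)
-13717/r + Z(191, -157)/(-12982) = -13717/1241 + 89/(-12982) = -13717*1/1241 + 89*(-1/12982) = -13717/1241 - 89/12982 = -178184543/16110662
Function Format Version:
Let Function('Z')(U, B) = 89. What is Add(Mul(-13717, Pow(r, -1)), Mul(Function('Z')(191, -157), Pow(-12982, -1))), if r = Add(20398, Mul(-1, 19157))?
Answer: Rational(-178184543, 16110662) ≈ -11.060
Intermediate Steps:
r = 1241 (r = Add(20398, -19157) = 1241)
Add(Mul(-13717, Pow(r, -1)), Mul(Function('Z')(191, -157), Pow(-12982, -1))) = Add(Mul(-13717, Pow(1241, -1)), Mul(89, Pow(-12982, -1))) = Add(Mul(-13717, Rational(1, 1241)), Mul(89, Rational(-1, 12982))) = Add(Rational(-13717, 1241), Rational(-89, 12982)) = Rational(-178184543, 16110662)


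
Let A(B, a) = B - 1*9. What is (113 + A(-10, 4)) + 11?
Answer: 105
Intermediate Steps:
A(B, a) = -9 + B (A(B, a) = B - 9 = -9 + B)
(113 + A(-10, 4)) + 11 = (113 + (-9 - 10)) + 11 = (113 - 19) + 11 = 94 + 11 = 105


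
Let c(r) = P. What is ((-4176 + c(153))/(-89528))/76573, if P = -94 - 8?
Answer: 69/110571412 ≈ 6.2403e-7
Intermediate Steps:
P = -102
c(r) = -102
((-4176 + c(153))/(-89528))/76573 = ((-4176 - 102)/(-89528))/76573 = -4278*(-1/89528)*(1/76573) = (69/1444)*(1/76573) = 69/110571412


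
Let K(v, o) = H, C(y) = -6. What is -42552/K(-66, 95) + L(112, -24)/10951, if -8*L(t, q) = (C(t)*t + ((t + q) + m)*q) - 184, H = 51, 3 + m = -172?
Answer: -155331602/186167 ≈ -834.37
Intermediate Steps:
m = -175 (m = -3 - 172 = -175)
K(v, o) = 51
L(t, q) = 23 + 3*t/4 - q*(-175 + q + t)/8 (L(t, q) = -((-6*t + ((t + q) - 175)*q) - 184)/8 = -((-6*t + ((q + t) - 175)*q) - 184)/8 = -((-6*t + (-175 + q + t)*q) - 184)/8 = -((-6*t + q*(-175 + q + t)) - 184)/8 = -(-184 - 6*t + q*(-175 + q + t))/8 = 23 + 3*t/4 - q*(-175 + q + t)/8)
-42552/K(-66, 95) + L(112, -24)/10951 = -42552/51 + (23 - 1/8*(-24)**2 + (3/4)*112 + (175/8)*(-24) - 1/8*(-24)*112)/10951 = -42552*1/51 + (23 - 1/8*576 + 84 - 525 + 336)*(1/10951) = -14184/17 + (23 - 72 + 84 - 525 + 336)*(1/10951) = -14184/17 - 154*1/10951 = -14184/17 - 154/10951 = -155331602/186167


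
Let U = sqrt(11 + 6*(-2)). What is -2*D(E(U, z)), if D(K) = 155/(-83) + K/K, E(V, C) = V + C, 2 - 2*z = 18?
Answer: 144/83 ≈ 1.7349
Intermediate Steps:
z = -8 (z = 1 - 1/2*18 = 1 - 9 = -8)
U = I (U = sqrt(11 - 12) = sqrt(-1) = I ≈ 1.0*I)
E(V, C) = C + V
D(K) = -72/83 (D(K) = 155*(-1/83) + 1 = -155/83 + 1 = -72/83)
-2*D(E(U, z)) = -2*(-72/83) = 144/83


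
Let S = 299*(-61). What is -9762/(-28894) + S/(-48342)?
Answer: 499456135/698396874 ≈ 0.71515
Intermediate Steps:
S = -18239
-9762/(-28894) + S/(-48342) = -9762/(-28894) - 18239/(-48342) = -9762*(-1/28894) - 18239*(-1/48342) = 4881/14447 + 18239/48342 = 499456135/698396874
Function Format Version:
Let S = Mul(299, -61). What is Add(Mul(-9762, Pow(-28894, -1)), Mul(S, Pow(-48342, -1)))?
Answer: Rational(499456135, 698396874) ≈ 0.71515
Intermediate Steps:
S = -18239
Add(Mul(-9762, Pow(-28894, -1)), Mul(S, Pow(-48342, -1))) = Add(Mul(-9762, Pow(-28894, -1)), Mul(-18239, Pow(-48342, -1))) = Add(Mul(-9762, Rational(-1, 28894)), Mul(-18239, Rational(-1, 48342))) = Add(Rational(4881, 14447), Rational(18239, 48342)) = Rational(499456135, 698396874)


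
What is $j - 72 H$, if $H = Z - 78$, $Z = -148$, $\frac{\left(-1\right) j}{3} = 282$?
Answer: $15426$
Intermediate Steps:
$j = -846$ ($j = \left(-3\right) 282 = -846$)
$H = -226$ ($H = -148 - 78 = -226$)
$j - 72 H = -846 - -16272 = -846 + 16272 = 15426$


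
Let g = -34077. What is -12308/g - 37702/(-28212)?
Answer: 272000725/160230054 ≈ 1.6976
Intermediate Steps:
-12308/g - 37702/(-28212) = -12308/(-34077) - 37702/(-28212) = -12308*(-1/34077) - 37702*(-1/28212) = 12308/34077 + 18851/14106 = 272000725/160230054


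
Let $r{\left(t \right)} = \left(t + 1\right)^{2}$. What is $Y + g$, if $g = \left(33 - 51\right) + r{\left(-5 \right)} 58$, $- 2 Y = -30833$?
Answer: $\frac{32653}{2} \approx 16327.0$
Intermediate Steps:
$Y = \frac{30833}{2}$ ($Y = \left(- \frac{1}{2}\right) \left(-30833\right) = \frac{30833}{2} \approx 15417.0$)
$r{\left(t \right)} = \left(1 + t\right)^{2}$
$g = 910$ ($g = \left(33 - 51\right) + \left(1 - 5\right)^{2} \cdot 58 = \left(33 - 51\right) + \left(-4\right)^{2} \cdot 58 = -18 + 16 \cdot 58 = -18 + 928 = 910$)
$Y + g = \frac{30833}{2} + 910 = \frac{32653}{2}$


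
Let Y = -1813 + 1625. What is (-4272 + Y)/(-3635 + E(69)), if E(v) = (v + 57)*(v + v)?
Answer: -4460/13753 ≈ -0.32429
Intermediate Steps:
E(v) = 2*v*(57 + v) (E(v) = (57 + v)*(2*v) = 2*v*(57 + v))
Y = -188
(-4272 + Y)/(-3635 + E(69)) = (-4272 - 188)/(-3635 + 2*69*(57 + 69)) = -4460/(-3635 + 2*69*126) = -4460/(-3635 + 17388) = -4460/13753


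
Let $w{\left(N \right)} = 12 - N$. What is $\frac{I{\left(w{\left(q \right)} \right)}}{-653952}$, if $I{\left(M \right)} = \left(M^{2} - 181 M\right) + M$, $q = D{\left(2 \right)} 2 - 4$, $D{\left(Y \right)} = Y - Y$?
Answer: $\frac{41}{10218} \approx 0.0040125$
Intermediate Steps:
$D{\left(Y \right)} = 0$
$q = -4$ ($q = 0 \cdot 2 - 4 = 0 - 4 = -4$)
$I{\left(M \right)} = M^{2} - 180 M$
$\frac{I{\left(w{\left(q \right)} \right)}}{-653952} = \frac{\left(12 - -4\right) \left(-180 + \left(12 - -4\right)\right)}{-653952} = \left(12 + 4\right) \left(-180 + \left(12 + 4\right)\right) \left(- \frac{1}{653952}\right) = 16 \left(-180 + 16\right) \left(- \frac{1}{653952}\right) = 16 \left(-164\right) \left(- \frac{1}{653952}\right) = \left(-2624\right) \left(- \frac{1}{653952}\right) = \frac{41}{10218}$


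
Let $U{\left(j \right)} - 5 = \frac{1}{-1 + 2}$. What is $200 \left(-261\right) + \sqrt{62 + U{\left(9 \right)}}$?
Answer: $-52200 + 2 \sqrt{17} \approx -52192.0$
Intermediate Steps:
$U{\left(j \right)} = 6$ ($U{\left(j \right)} = 5 + \frac{1}{-1 + 2} = 5 + 1^{-1} = 5 + 1 = 6$)
$200 \left(-261\right) + \sqrt{62 + U{\left(9 \right)}} = 200 \left(-261\right) + \sqrt{62 + 6} = -52200 + \sqrt{68} = -52200 + 2 \sqrt{17}$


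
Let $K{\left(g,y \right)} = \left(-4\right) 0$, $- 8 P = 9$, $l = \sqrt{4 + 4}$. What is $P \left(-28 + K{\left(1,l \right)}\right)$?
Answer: $\frac{63}{2} \approx 31.5$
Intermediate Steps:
$l = 2 \sqrt{2}$ ($l = \sqrt{8} = 2 \sqrt{2} \approx 2.8284$)
$P = - \frac{9}{8}$ ($P = \left(- \frac{1}{8}\right) 9 = - \frac{9}{8} \approx -1.125$)
$K{\left(g,y \right)} = 0$
$P \left(-28 + K{\left(1,l \right)}\right) = - \frac{9 \left(-28 + 0\right)}{8} = \left(- \frac{9}{8}\right) \left(-28\right) = \frac{63}{2}$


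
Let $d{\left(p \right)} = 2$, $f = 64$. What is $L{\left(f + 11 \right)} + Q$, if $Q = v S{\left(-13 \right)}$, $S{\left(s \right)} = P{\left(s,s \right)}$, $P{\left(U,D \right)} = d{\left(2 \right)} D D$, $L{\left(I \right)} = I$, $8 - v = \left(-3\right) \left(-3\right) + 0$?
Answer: $-263$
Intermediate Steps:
$v = -1$ ($v = 8 - \left(\left(-3\right) \left(-3\right) + 0\right) = 8 - \left(9 + 0\right) = 8 - 9 = -1$)
$P{\left(U,D \right)} = 2 D^{2}$ ($P{\left(U,D \right)} = 2 D D = 2 D^{2}$)
$S{\left(s \right)} = 2 s^{2}$
$Q = -338$ ($Q = - 2 \left(-13\right)^{2} = - 2 \cdot 169 = \left(-1\right) 338 = -338$)
$L{\left(f + 11 \right)} + Q = \left(64 + 11\right) - 338 = 75 - 338 = -263$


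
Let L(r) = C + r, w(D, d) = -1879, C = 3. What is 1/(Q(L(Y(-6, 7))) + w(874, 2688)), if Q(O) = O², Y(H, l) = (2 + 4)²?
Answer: -1/358 ≈ -0.0027933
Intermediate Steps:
Y(H, l) = 36 (Y(H, l) = 6² = 36)
L(r) = 3 + r
1/(Q(L(Y(-6, 7))) + w(874, 2688)) = 1/((3 + 36)² - 1879) = 1/(39² - 1879) = 1/(1521 - 1879) = 1/(-358) = -1/358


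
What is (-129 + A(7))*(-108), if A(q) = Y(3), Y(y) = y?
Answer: 13608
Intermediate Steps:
A(q) = 3
(-129 + A(7))*(-108) = (-129 + 3)*(-108) = -126*(-108) = 13608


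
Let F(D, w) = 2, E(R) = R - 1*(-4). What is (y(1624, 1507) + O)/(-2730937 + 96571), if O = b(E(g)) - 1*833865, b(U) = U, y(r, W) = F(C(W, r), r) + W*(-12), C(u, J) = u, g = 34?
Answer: 851909/2634366 ≈ 0.32338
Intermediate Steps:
E(R) = 4 + R (E(R) = R + 4 = 4 + R)
y(r, W) = 2 - 12*W (y(r, W) = 2 + W*(-12) = 2 - 12*W)
O = -833827 (O = (4 + 34) - 1*833865 = 38 - 833865 = -833827)
(y(1624, 1507) + O)/(-2730937 + 96571) = ((2 - 12*1507) - 833827)/(-2730937 + 96571) = ((2 - 18084) - 833827)/(-2634366) = (-18082 - 833827)*(-1/2634366) = -851909*(-1/2634366) = 851909/2634366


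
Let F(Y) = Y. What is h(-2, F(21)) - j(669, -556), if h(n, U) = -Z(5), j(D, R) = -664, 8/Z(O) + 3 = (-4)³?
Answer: 44496/67 ≈ 664.12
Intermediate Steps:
Z(O) = -8/67 (Z(O) = 8/(-3 + (-4)³) = 8/(-3 - 64) = 8/(-67) = 8*(-1/67) = -8/67)
h(n, U) = 8/67 (h(n, U) = -1*(-8/67) = 8/67)
h(-2, F(21)) - j(669, -556) = 8/67 - 1*(-664) = 8/67 + 664 = 44496/67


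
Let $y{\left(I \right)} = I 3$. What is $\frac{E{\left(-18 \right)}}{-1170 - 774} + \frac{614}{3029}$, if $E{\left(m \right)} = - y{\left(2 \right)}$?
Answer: $\frac{201965}{981396} \approx 0.20579$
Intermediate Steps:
$y{\left(I \right)} = 3 I$
$E{\left(m \right)} = -6$ ($E{\left(m \right)} = - 3 \cdot 2 = \left(-1\right) 6 = -6$)
$\frac{E{\left(-18 \right)}}{-1170 - 774} + \frac{614}{3029} = - \frac{6}{-1170 - 774} + \frac{614}{3029} = - \frac{6}{-1170 - 774} + 614 \cdot \frac{1}{3029} = - \frac{6}{-1944} + \frac{614}{3029} = \left(-6\right) \left(- \frac{1}{1944}\right) + \frac{614}{3029} = \frac{1}{324} + \frac{614}{3029} = \frac{201965}{981396}$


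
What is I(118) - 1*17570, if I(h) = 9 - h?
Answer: -17679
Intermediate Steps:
I(118) - 1*17570 = (9 - 1*118) - 1*17570 = (9 - 118) - 17570 = -109 - 17570 = -17679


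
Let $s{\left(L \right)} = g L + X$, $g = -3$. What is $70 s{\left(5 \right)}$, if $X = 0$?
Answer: $-1050$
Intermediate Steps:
$s{\left(L \right)} = - 3 L$ ($s{\left(L \right)} = - 3 L + 0 = - 3 L$)
$70 s{\left(5 \right)} = 70 \left(\left(-3\right) 5\right) = 70 \left(-15\right) = -1050$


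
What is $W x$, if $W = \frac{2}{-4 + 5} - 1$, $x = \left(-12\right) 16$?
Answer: $-192$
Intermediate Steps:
$x = -192$
$W = 1$ ($W = \frac{2}{1} - 1 = 2 \cdot 1 - 1 = 2 - 1 = 1$)
$W x = 1 \left(-192\right) = -192$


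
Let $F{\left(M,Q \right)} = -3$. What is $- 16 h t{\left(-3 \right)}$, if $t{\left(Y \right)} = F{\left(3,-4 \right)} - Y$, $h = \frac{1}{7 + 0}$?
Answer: $0$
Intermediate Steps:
$h = \frac{1}{7} \approx 0.14286$
$t{\left(Y \right)} = -3 - Y$
$- 16 h t{\left(-3 \right)} = \left(-16\right) \frac{1}{7} \left(-3 - -3\right) = - \frac{16 \left(-3 + 3\right)}{7} = \left(- \frac{16}{7}\right) 0 = 0$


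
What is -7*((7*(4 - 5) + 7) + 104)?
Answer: -728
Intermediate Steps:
-7*((7*(4 - 5) + 7) + 104) = -7*((7*(-1) + 7) + 104) = -7*((-7 + 7) + 104) = -7*(0 + 104) = -7*104 = -728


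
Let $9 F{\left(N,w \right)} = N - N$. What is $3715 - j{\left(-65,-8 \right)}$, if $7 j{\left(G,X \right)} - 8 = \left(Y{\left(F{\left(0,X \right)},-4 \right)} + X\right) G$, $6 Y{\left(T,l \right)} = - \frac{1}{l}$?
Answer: $\frac{87359}{24} \approx 3640.0$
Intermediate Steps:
$F{\left(N,w \right)} = 0$ ($F{\left(N,w \right)} = \frac{N - N}{9} = \frac{1}{9} \cdot 0 = 0$)
$Y{\left(T,l \right)} = - \frac{1}{6 l}$ ($Y{\left(T,l \right)} = \frac{\left(-1\right) \frac{1}{l}}{6} = - \frac{1}{6 l}$)
$j{\left(G,X \right)} = \frac{8}{7} + \frac{G \left(\frac{1}{24} + X\right)}{7}$ ($j{\left(G,X \right)} = \frac{8}{7} + \frac{\left(- \frac{1}{6 \left(-4\right)} + X\right) G}{7} = \frac{8}{7} + \frac{\left(\left(- \frac{1}{6}\right) \left(- \frac{1}{4}\right) + X\right) G}{7} = \frac{8}{7} + \frac{\left(\frac{1}{24} + X\right) G}{7} = \frac{8}{7} + \frac{G \left(\frac{1}{24} + X\right)}{7}$)
$3715 - j{\left(-65,-8 \right)} = 3715 - \left(\frac{8}{7} + \frac{1}{168} \left(-65\right) + \frac{1}{7} \left(-65\right) \left(-8\right)\right) = 3715 - \left(\frac{8}{7} - \frac{65}{168} + \frac{520}{7}\right) = 3715 - \frac{1801}{24} = \frac{87359}{24}$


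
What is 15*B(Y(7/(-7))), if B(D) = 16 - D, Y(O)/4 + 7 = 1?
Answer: 600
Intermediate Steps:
Y(O) = -24 (Y(O) = -28 + 4*1 = -28 + 4 = -24)
15*B(Y(7/(-7))) = 15*(16 - 1*(-24)) = 15*(16 + 24) = 15*40 = 600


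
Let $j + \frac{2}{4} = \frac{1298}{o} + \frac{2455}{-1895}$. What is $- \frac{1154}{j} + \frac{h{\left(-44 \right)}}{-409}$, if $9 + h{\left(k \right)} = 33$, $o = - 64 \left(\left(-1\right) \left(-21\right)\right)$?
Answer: $\frac{120192291960}{287636203} \approx 417.86$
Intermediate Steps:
$o = -1344$ ($o = \left(-64\right) 21 = -1344$)
$h{\left(k \right)} = 24$ ($h{\left(k \right)} = -9 + 33 = 24$)
$j = - \frac{703267}{254688}$ ($j = - \frac{1}{2} + \left(\frac{1298}{-1344} + \frac{2455}{-1895}\right) = - \frac{1}{2} + \left(1298 \left(- \frac{1}{1344}\right) + 2455 \left(- \frac{1}{1895}\right)\right) = - \frac{1}{2} - \frac{575923}{254688} = - \frac{703267}{254688} \approx -2.7613$)
$- \frac{1154}{j} + \frac{h{\left(-44 \right)}}{-409} = - \frac{1154}{- \frac{703267}{254688}} + \frac{24}{-409} = \left(-1154\right) \left(- \frac{254688}{703267}\right) + 24 \left(- \frac{1}{409}\right) = \frac{293909952}{703267} - \frac{24}{409} = \frac{120192291960}{287636203}$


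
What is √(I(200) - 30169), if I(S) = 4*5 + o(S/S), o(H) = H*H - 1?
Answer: I*√30149 ≈ 173.63*I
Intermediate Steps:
o(H) = -1 + H² (o(H) = H² - 1 = -1 + H²)
I(S) = 20 (I(S) = 4*5 + (-1 + (S/S)²) = 20 + (-1 + 1²) = 20 + (-1 + 1) = 20 + 0 = 20)
√(I(200) - 30169) = √(20 - 30169) = √(-30149) = I*√30149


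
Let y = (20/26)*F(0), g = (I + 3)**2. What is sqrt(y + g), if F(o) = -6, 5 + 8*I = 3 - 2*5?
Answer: I*sqrt(1599)/26 ≈ 1.538*I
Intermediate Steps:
I = -3/2 (I = -5/8 + (3 - 2*5)/8 = -5/8 + (3 - 10)/8 = -5/8 + (1/8)*(-7) = -5/8 - 7/8 = -3/2 ≈ -1.5000)
g = 9/4 (g = (-3/2 + 3)**2 = (3/2)**2 = 9/4 ≈ 2.2500)
y = -60/13 (y = (20/26)*(-6) = ((1/26)*20)*(-6) = (10/13)*(-6) = -60/13 ≈ -4.6154)
sqrt(y + g) = sqrt(-60/13 + 9/4) = sqrt(-123/52) = I*sqrt(1599)/26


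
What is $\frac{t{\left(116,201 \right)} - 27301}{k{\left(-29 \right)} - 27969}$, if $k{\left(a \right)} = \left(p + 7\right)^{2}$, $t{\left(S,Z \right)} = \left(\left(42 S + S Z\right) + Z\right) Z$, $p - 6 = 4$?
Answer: $- \frac{709861}{3460} \approx -205.16$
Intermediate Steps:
$p = 10$ ($p = 6 + 4 = 10$)
$t{\left(S,Z \right)} = Z \left(Z + 42 S + S Z\right)$ ($t{\left(S,Z \right)} = \left(Z + 42 S + S Z\right) Z = Z \left(Z + 42 S + S Z\right)$)
$k{\left(a \right)} = 289$ ($k{\left(a \right)} = \left(10 + 7\right)^{2} = 17^{2} = 289$)
$\frac{t{\left(116,201 \right)} - 27301}{k{\left(-29 \right)} - 27969} = \frac{201 \left(201 + 42 \cdot 116 + 116 \cdot 201\right) - 27301}{289 - 27969} = \frac{201 \left(201 + 4872 + 23316\right) - 27301}{-27680} = \left(201 \cdot 28389 - 27301\right) \left(- \frac{1}{27680}\right) = \left(5706189 - 27301\right) \left(- \frac{1}{27680}\right) = 5678888 \left(- \frac{1}{27680}\right) = - \frac{709861}{3460}$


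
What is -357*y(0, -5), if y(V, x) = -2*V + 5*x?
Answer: 8925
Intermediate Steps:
-357*y(0, -5) = -357*(-2*0 + 5*(-5)) = -357*(0 - 25) = -357*(-25) = 8925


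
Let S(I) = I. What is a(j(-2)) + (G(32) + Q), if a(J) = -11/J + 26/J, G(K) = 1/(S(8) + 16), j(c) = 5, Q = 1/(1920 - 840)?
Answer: 1643/540 ≈ 3.0426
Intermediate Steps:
Q = 1/1080 ≈ 0.00092593
G(K) = 1/24 (G(K) = 1/(8 + 16) = 1/24)
a(J) = 15/J
a(j(-2)) + (G(32) + Q) = 15/5 + (1/24 + 1/1080) = 15*(⅕) + 23/540 = 3 + 23/540 = 1643/540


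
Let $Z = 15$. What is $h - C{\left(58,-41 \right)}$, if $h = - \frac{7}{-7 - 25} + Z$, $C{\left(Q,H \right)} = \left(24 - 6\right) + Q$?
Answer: $- \frac{1945}{32} \approx -60.781$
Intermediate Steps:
$C{\left(Q,H \right)} = 18 + Q$
$h = \frac{487}{32}$ ($h = - \frac{7}{-7 - 25} + 15 = - \frac{7}{-32} + 15 = \left(-7\right) \left(- \frac{1}{32}\right) + 15 = \frac{7}{32} + 15 = \frac{487}{32} \approx 15.219$)
$h - C{\left(58,-41 \right)} = \frac{487}{32} - \left(18 + 58\right) = \frac{487}{32} - 76 = - \frac{1945}{32}$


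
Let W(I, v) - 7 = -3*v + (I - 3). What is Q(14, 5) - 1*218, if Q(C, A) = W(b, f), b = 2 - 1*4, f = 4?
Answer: -228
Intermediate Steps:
b = -2 (b = 2 - 4 = -2)
W(I, v) = 4 + I - 3*v (W(I, v) = 7 + (-3*v + (I - 3)) = 7 + (-3*v + (-3 + I)) = 7 + (-3 + I - 3*v) = 4 + I - 3*v)
Q(C, A) = -10 (Q(C, A) = 4 - 2 - 3*4 = 4 - 2 - 12 = -10)
Q(14, 5) - 1*218 = -10 - 1*218 = -10 - 218 = -228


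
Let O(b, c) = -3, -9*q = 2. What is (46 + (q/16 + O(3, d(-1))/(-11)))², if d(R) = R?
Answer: 1342269769/627264 ≈ 2139.9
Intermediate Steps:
q = -2/9 (q = -⅑*2 = -2/9 ≈ -0.22222)
(46 + (q/16 + O(3, d(-1))/(-11)))² = (46 + (-2/9/16 - 3/(-11)))² = (46 + (-2/9*1/16 - 3*(-1/11)))² = (46 + (-1/72 + 3/11))² = (46 + 205/792)² = (36637/792)² = 1342269769/627264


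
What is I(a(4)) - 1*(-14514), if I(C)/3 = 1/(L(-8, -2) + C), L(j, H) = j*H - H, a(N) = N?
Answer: 319311/22 ≈ 14514.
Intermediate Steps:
L(j, H) = -H + H*j (L(j, H) = H*j - H = -H + H*j)
I(C) = 3/(18 + C) (I(C) = 3/(-2*(-1 - 8) + C) = 3/(-2*(-9) + C) = 3/(18 + C))
I(a(4)) - 1*(-14514) = 3/(18 + 4) - 1*(-14514) = 3/22 + 14514 = 319311/22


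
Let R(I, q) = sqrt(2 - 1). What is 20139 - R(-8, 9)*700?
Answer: 19439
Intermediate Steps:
R(I, q) = 1 (R(I, q) = sqrt(1) = 1)
20139 - R(-8, 9)*700 = 20139 - 700 = 19439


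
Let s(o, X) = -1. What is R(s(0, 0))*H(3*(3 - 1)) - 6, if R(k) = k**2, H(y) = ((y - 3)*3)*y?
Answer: 48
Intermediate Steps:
H(y) = y*(-9 + 3*y) (H(y) = ((-3 + y)*3)*y = (-9 + 3*y)*y = y*(-9 + 3*y))
R(s(0, 0))*H(3*(3 - 1)) - 6 = (-1)**2*(3*(3*(3 - 1))*(-3 + 3*(3 - 1))) - 6 = 1*(3*(3*2)*(-3 + 3*2)) - 6 = 1*(3*6*(-3 + 6)) - 6 = 1*(3*6*3) - 6 = 1*54 - 6 = 54 - 6 = 48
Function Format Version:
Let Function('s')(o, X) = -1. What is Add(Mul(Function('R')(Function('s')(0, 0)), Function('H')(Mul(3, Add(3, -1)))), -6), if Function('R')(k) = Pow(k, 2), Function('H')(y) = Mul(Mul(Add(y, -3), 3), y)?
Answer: 48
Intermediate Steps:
Function('H')(y) = Mul(y, Add(-9, Mul(3, y))) (Function('H')(y) = Mul(Mul(Add(-3, y), 3), y) = Mul(Add(-9, Mul(3, y)), y) = Mul(y, Add(-9, Mul(3, y))))
Add(Mul(Function('R')(Function('s')(0, 0)), Function('H')(Mul(3, Add(3, -1)))), -6) = Add(Mul(Pow(-1, 2), Mul(3, Mul(3, Add(3, -1)), Add(-3, Mul(3, Add(3, -1))))), -6) = Add(Mul(1, Mul(3, Mul(3, 2), Add(-3, Mul(3, 2)))), -6) = Add(Mul(1, Mul(3, 6, Add(-3, 6))), -6) = Add(Mul(1, Mul(3, 6, 3)), -6) = Add(Mul(1, 54), -6) = Add(54, -6) = 48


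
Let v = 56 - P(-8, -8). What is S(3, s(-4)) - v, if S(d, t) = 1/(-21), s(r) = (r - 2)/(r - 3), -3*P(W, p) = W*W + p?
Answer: -523/7 ≈ -74.714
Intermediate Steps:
P(W, p) = -p/3 - W²/3 (P(W, p) = -(W*W + p)/3 = -(W² + p)/3 = -(p + W²)/3 = -p/3 - W²/3)
s(r) = (-2 + r)/(-3 + r)
v = 224/3 (v = 56 - (-⅓*(-8) - ⅓*(-8)²) = 56 - (8/3 - ⅓*64) = 56 - (8/3 - 64/3) = 56 - 1*(-56/3) = 56 + 56/3 = 224/3 ≈ 74.667)
S(d, t) = -1/21
S(3, s(-4)) - v = -1/21 - 1*224/3 = -1/21 - 224/3 = -523/7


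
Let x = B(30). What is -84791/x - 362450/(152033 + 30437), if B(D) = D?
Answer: -1548268727/547410 ≈ -2828.4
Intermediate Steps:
x = 30
-84791/x - 362450/(152033 + 30437) = -84791/30 - 362450/(152033 + 30437) = -84791*1/30 - 362450/182470 = -84791/30 - 362450*1/182470 = -84791/30 - 36245/18247 = -1548268727/547410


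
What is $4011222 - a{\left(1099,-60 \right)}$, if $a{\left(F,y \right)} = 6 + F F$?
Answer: $2803415$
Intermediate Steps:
$a{\left(F,y \right)} = 6 + F^{2}$
$4011222 - a{\left(1099,-60 \right)} = 4011222 - \left(6 + 1099^{2}\right) = 4011222 - \left(6 + 1207801\right) = 4011222 - 1207807 = 2803415$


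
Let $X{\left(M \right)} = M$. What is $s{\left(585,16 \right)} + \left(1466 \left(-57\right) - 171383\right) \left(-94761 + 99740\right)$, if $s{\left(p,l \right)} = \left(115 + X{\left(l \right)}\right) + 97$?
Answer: $-1269370927$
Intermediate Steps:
$s{\left(p,l \right)} = 212 + l$ ($s{\left(p,l \right)} = \left(115 + l\right) + 97 = 212 + l$)
$s{\left(585,16 \right)} + \left(1466 \left(-57\right) - 171383\right) \left(-94761 + 99740\right) = \left(212 + 16\right) + \left(1466 \left(-57\right) - 171383\right) \left(-94761 + 99740\right) = 228 + \left(-83562 - 171383\right) 4979 = 228 - 1269371155 = -1269370927$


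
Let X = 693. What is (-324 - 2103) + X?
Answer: -1734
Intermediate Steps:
(-324 - 2103) + X = (-324 - 2103) + 693 = -2427 + 693 = -1734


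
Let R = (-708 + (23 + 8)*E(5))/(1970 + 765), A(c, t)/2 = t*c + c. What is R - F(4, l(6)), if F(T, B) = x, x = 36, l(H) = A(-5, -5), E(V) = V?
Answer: -99013/2735 ≈ -36.202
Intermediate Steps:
A(c, t) = 2*c + 2*c*t (A(c, t) = 2*(t*c + c) = 2*(c*t + c) = 2*(c + c*t) = 2*c + 2*c*t)
l(H) = 40 (l(H) = 2*(-5)*(1 - 5) = 2*(-5)*(-4) = 40)
F(T, B) = 36
R = -553/2735 (R = (-708 + (23 + 8)*5)/(1970 + 765) = (-708 + 31*5)/2735 = (-708 + 155)*(1/2735) = -553*1/2735 = -553/2735 ≈ -0.20219)
R - F(4, l(6)) = -553/2735 - 1*36 = -553/2735 - 36 = -99013/2735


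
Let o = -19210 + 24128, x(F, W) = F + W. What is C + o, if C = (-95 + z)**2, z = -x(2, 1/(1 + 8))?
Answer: 1162234/81 ≈ 14349.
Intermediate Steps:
z = -19/9 (z = -(2 + 1/(1 + 8)) = -(2 + 1/9) = -1*19/9 = -19/9 ≈ -2.1111)
C = 763876/81 (C = (-95 - 19/9)**2 = (-874/9)**2 = 763876/81 ≈ 9430.6)
o = 4918
C + o = 763876/81 + 4918 = 1162234/81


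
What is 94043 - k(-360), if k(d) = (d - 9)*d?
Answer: -38797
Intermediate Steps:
k(d) = d*(-9 + d) (k(d) = (-9 + d)*d = d*(-9 + d))
94043 - k(-360) = 94043 - (-360)*(-9 - 360) = 94043 - (-360)*(-369) = 94043 - 1*132840 = 94043 - 132840 = -38797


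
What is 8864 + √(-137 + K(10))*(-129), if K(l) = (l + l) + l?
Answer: 8864 - 129*I*√107 ≈ 8864.0 - 1334.4*I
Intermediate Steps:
K(l) = 3*l (K(l) = 2*l + l = 3*l)
8864 + √(-137 + K(10))*(-129) = 8864 + √(-137 + 3*10)*(-129) = 8864 + √(-137 + 30)*(-129) = 8864 + √(-107)*(-129) = 8864 + (I*√107)*(-129) = 8864 - 129*I*√107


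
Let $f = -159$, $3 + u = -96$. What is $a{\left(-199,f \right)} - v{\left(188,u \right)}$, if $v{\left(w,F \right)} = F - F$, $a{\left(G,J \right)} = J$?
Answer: $-159$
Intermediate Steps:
$u = -99$ ($u = -3 - 96 = -99$)
$v{\left(w,F \right)} = 0$
$a{\left(-199,f \right)} - v{\left(188,u \right)} = -159 - 0 = -159 + 0 = -159$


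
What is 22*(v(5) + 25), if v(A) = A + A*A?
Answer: 1210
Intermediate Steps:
v(A) = A + A²
22*(v(5) + 25) = 22*(5*(1 + 5) + 25) = 22*(5*6 + 25) = 22*(30 + 25) = 22*55 = 1210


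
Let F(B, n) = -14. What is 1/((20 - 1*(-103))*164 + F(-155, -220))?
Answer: 1/20158 ≈ 4.9608e-5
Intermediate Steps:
1/((20 - 1*(-103))*164 + F(-155, -220)) = 1/((20 - 1*(-103))*164 - 14) = 1/((20 + 103)*164 - 14) = 1/(123*164 - 14) = 1/(20172 - 14) = 1/20158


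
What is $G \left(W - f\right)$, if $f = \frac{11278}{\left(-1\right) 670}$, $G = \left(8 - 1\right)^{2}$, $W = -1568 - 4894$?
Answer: $- \frac{105797419}{335} \approx -3.1581 \cdot 10^{5}$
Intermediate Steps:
$W = -6462$
$G = 49$ ($G = 7^{2} = 49$)
$f = - \frac{5639}{335}$ ($f = \frac{11278}{-670} = 11278 \left(- \frac{1}{670}\right) = - \frac{5639}{335} \approx -16.833$)
$G \left(W - f\right) = 49 \left(-6462 - - \frac{5639}{335}\right) = 49 \left(-6462 + \frac{5639}{335}\right) = 49 \left(- \frac{2159131}{335}\right) = - \frac{105797419}{335}$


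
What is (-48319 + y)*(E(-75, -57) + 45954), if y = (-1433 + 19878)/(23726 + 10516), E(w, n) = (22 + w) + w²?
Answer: -42625418159539/17121 ≈ -2.4897e+9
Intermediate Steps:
E(w, n) = 22 + w + w²
y = 18445/34242 ≈ 0.53867
(-48319 + y)*(E(-75, -57) + 45954) = (-48319 + 18445/34242)*((22 - 75 + (-75)²) + 45954) = -1654520753*((22 - 75 + 5625) + 45954)/34242 = -1654520753*(5572 + 45954)/34242 = -1654520753/34242*51526 = -42625418159539/17121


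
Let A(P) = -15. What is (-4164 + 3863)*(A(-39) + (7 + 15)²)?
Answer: -141169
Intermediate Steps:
(-4164 + 3863)*(A(-39) + (7 + 15)²) = (-4164 + 3863)*(-15 + (7 + 15)²) = -301*(-15 + 22²) = -301*(-15 + 484) = -301*469 = -141169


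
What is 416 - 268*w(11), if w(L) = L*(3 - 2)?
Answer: -2532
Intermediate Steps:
w(L) = L (w(L) = L*1 = L)
416 - 268*w(11) = 416 - 268*11 = 416 - 2948 = -2532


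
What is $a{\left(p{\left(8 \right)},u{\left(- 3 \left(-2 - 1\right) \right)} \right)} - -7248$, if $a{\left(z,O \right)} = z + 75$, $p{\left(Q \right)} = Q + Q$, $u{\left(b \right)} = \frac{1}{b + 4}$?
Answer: $7339$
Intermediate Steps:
$u{\left(b \right)} = \frac{1}{4 + b}$
$p{\left(Q \right)} = 2 Q$
$a{\left(z,O \right)} = 75 + z$
$a{\left(p{\left(8 \right)},u{\left(- 3 \left(-2 - 1\right) \right)} \right)} - -7248 = \left(75 + 2 \cdot 8\right) - -7248 = \left(75 + 16\right) + 7248 = 91 + 7248 = 7339$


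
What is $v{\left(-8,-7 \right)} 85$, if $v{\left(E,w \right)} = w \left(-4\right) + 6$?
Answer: $2890$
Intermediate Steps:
$v{\left(E,w \right)} = 6 - 4 w$ ($v{\left(E,w \right)} = - 4 w + 6 = 6 - 4 w$)
$v{\left(-8,-7 \right)} 85 = \left(6 - -28\right) 85 = \left(6 + 28\right) 85 = 34 \cdot 85 = 2890$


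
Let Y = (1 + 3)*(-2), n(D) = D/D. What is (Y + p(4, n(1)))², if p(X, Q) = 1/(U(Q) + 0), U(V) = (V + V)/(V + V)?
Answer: 49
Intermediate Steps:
U(V) = 1 (U(V) = (2*V)/((2*V)) = (2*V)*(1/(2*V)) = 1)
n(D) = 1
Y = -8 (Y = 4*(-2) = -8)
p(X, Q) = 1 (p(X, Q) = 1/(1 + 0) = 1/1 = 1)
(Y + p(4, n(1)))² = (-8 + 1)² = (-7)² = 49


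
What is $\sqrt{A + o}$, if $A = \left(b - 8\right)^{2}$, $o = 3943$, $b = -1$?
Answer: $2 \sqrt{1006} \approx 63.435$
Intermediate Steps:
$A = 81$ ($A = \left(-1 - 8\right)^{2} = \left(-9\right)^{2} = 81$)
$\sqrt{A + o} = \sqrt{81 + 3943} = \sqrt{4024} = 2 \sqrt{1006}$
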